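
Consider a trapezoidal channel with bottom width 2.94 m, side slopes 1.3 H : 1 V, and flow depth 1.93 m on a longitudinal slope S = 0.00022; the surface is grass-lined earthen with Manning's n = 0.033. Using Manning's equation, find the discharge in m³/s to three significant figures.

5.14 m³/s

A = (b + z·y)·y = (2.94 + 1.3×1.93)×1.93 = 10.52 m²
P = b + 2y√(1+z²) = 2.94 + 2×1.93×√(1+1.3²) = 9.271 m
R = A/P = 10.52/9.271 = 1.134 m
Q = (1/n)·A·R^(2/3)·S^(1/2) = (1/0.033) × 10.52 × 1.134^(2/3) × 0.00022^(1/2) = 5.141 m³/s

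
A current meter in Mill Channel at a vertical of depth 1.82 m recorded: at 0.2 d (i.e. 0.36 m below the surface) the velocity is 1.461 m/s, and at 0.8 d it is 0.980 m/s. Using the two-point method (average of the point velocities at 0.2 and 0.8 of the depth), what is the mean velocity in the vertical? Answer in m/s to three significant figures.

v̄ = (1.461 + 0.980) / 2 = 1.221 m/s

1.22 m/s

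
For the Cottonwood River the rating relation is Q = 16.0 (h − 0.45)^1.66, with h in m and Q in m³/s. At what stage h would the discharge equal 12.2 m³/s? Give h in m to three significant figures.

h − h₀ = (Q/C)^(1/b) = (12.2/16.0)^(1/1.66) = 0.8493 m
h = 0.45 + 0.8493 = 1.299 m

1.30 m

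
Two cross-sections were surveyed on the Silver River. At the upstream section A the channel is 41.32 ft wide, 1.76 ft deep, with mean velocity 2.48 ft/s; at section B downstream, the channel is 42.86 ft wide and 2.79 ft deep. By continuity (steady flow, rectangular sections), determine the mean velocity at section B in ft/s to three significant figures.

1.51 ft/s

Q = A₁V₁ = (41.32×1.76) × 2.48 = 180.4 ft³/s
A₂ = 42.86 × 2.79 = 119.6 ft²
V₂ = Q/A₂ = 180.4/119.6 = 1.508 ft/s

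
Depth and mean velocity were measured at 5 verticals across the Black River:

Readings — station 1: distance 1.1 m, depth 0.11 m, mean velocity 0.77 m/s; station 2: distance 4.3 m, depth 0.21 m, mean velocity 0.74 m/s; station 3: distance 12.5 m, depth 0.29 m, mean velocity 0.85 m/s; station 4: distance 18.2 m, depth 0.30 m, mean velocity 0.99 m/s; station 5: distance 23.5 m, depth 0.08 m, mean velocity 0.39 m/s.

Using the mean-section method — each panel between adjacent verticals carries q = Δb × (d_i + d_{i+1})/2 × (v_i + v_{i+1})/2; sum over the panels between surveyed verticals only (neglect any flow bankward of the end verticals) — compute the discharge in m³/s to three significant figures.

4.26 m³/s

Panel 1-2: Δb = 3.2 m, d̄ = (0.11+0.21)/2 = 0.16, v̄ = (0.77+0.74)/2 = 0.755 → q = 3.2×0.16×0.755 = 0.3866 m³/s
Panel 2-3: Δb = 8.2 m, d̄ = (0.21+0.29)/2 = 0.25, v̄ = (0.74+0.85)/2 = 0.795 → q = 8.2×0.25×0.795 = 1.630 m³/s
Panel 3-4: Δb = 5.7 m, d̄ = (0.29+0.30)/2 = 0.295, v̄ = (0.85+0.99)/2 = 0.92 → q = 5.7×0.295×0.92 = 1.547 m³/s
Panel 4-5: Δb = 5.3 m, d̄ = (0.30+0.08)/2 = 0.19, v̄ = (0.99+0.39)/2 = 0.69 → q = 5.3×0.19×0.69 = 0.6948 m³/s
Q = Σ q = 4.258 m³/s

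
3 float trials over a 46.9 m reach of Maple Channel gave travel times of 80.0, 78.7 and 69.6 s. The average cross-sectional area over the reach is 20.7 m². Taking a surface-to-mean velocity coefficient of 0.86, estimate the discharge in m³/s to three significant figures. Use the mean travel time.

t̄ = (80.0 + 78.7 + 69.6) / 3 = 76.1 s
v_surface = L / t̄ = 46.9 / 76.1 = 0.6163 m/s
v_mean = 0.86 × 0.6163 = 0.5300 m/s
Q = A × v_mean = 20.7 × 0.5300 = 10.97 m³/s

11.0 m³/s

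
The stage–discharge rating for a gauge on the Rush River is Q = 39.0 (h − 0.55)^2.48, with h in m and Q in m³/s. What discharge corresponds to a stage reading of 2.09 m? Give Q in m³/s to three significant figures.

Q = 39.0 × (2.09 − 0.55)^2.48 = 39.0 × 1.54^2.48 = 113.8 m³/s

114 m³/s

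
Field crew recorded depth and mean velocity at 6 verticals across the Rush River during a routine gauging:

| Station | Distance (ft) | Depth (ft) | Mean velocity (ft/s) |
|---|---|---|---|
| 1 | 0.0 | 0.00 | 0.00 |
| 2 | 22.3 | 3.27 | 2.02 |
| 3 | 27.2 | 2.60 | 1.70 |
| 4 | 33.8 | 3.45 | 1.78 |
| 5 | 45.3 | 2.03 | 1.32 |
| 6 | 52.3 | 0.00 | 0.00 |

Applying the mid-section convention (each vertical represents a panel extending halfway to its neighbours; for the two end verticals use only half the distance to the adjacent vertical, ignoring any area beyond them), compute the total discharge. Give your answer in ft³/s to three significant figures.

w_2 = (27.2 − 0.0)/2 = 13.6 ft; q_2 = 2.02 × 3.27 × 13.6 = 89.83 ft³/s
w_3 = (33.8 − 22.3)/2 = 5.75 ft; q_3 = 1.70 × 2.60 × 5.75 = 25.42 ft³/s
w_4 = (45.3 − 27.2)/2 = 9.05 ft; q_4 = 1.78 × 3.45 × 9.05 = 55.58 ft³/s
w_5 = (52.3 − 33.8)/2 = 9.25 ft; q_5 = 1.32 × 2.03 × 9.25 = 24.79 ft³/s
Stations 1, 6 contribute zero (depth or velocity is 0).
Q = Σ qᵢ = 195.6 ft³/s

196 ft³/s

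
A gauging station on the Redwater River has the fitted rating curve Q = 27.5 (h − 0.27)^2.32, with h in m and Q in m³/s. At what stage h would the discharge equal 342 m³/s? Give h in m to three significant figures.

h − h₀ = (Q/C)^(1/b) = (342/27.5)^(1/2.32) = 2.964 m
h = 0.27 + 2.964 = 3.234 m

3.23 m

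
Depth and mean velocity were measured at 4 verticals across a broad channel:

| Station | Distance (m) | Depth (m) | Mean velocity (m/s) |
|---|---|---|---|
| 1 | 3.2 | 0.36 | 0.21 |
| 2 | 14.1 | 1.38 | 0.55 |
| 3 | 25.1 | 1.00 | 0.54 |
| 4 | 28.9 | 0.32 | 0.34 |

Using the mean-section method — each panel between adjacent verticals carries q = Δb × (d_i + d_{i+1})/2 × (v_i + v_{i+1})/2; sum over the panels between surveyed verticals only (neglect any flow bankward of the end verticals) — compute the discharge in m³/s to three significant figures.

Panel 1-2: Δb = 10.9 m, d̄ = (0.36+1.38)/2 = 0.87, v̄ = (0.21+0.55)/2 = 0.38 → q = 10.9×0.87×0.38 = 3.604 m³/s
Panel 2-3: Δb = 11 m, d̄ = (1.38+1.00)/2 = 1.19, v̄ = (0.55+0.54)/2 = 0.545 → q = 11×1.19×0.545 = 7.134 m³/s
Panel 3-4: Δb = 3.8 m, d̄ = (1.00+0.32)/2 = 0.66, v̄ = (0.54+0.34)/2 = 0.44 → q = 3.8×0.66×0.44 = 1.104 m³/s
Q = Σ q = 11.84 m³/s

11.8 m³/s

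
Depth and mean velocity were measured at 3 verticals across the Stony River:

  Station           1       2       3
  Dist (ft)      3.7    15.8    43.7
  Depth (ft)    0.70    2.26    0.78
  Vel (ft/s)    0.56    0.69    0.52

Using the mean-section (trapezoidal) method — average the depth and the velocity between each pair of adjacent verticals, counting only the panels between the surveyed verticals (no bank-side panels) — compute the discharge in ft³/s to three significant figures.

36.8 ft³/s

Panel 1-2: Δb = 12.1 ft, d̄ = (0.70+2.26)/2 = 1.48, v̄ = (0.56+0.69)/2 = 0.625 → q = 12.1×1.48×0.625 = 11.19 ft³/s
Panel 2-3: Δb = 27.9 ft, d̄ = (2.26+0.78)/2 = 1.52, v̄ = (0.69+0.52)/2 = 0.605 → q = 27.9×1.52×0.605 = 25.66 ft³/s
Q = Σ q = 36.85 ft³/s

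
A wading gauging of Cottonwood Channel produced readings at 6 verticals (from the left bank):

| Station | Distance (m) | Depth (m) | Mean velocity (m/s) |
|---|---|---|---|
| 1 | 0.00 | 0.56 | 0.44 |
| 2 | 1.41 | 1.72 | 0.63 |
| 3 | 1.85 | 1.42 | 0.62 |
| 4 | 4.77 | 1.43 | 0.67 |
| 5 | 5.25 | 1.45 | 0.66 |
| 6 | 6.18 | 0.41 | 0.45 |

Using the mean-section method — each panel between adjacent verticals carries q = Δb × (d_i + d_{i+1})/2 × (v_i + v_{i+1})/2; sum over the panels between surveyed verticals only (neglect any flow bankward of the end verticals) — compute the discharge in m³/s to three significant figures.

4.92 m³/s

Panel 1-2: Δb = 1.41 m, d̄ = (0.56+1.72)/2 = 1.14, v̄ = (0.44+0.63)/2 = 0.535 → q = 1.41×1.14×0.535 = 0.8600 m³/s
Panel 2-3: Δb = 0.44 m, d̄ = (1.72+1.42)/2 = 1.57, v̄ = (0.63+0.62)/2 = 0.625 → q = 0.44×1.57×0.625 = 0.4318 m³/s
Panel 3-4: Δb = 2.92 m, d̄ = (1.42+1.43)/2 = 1.425, v̄ = (0.62+0.67)/2 = 0.645 → q = 2.92×1.425×0.645 = 2.684 m³/s
Panel 4-5: Δb = 0.48 m, d̄ = (1.43+1.45)/2 = 1.44, v̄ = (0.67+0.66)/2 = 0.665 → q = 0.48×1.44×0.665 = 0.4596 m³/s
Panel 5-6: Δb = 0.93 m, d̄ = (1.45+0.41)/2 = 0.93, v̄ = (0.66+0.45)/2 = 0.555 → q = 0.93×0.93×0.555 = 0.4800 m³/s
Q = Σ q = 4.915 m³/s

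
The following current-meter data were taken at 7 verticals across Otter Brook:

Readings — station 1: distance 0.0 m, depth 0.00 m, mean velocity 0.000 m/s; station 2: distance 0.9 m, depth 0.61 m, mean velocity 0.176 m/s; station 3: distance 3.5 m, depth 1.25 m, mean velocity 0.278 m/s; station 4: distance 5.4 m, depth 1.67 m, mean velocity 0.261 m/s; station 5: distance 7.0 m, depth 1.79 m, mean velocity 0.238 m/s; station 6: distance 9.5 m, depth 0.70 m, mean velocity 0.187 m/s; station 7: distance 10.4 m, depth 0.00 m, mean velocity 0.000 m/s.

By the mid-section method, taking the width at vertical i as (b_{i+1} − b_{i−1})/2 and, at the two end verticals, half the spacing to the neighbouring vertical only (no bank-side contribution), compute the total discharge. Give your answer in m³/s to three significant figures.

2.83 m³/s

w_2 = (3.5 − 0.0)/2 = 1.75 m; q_2 = 0.176 × 0.61 × 1.75 = 0.1879 m³/s
w_3 = (5.4 − 0.9)/2 = 2.25 m; q_3 = 0.278 × 1.25 × 2.25 = 0.7819 m³/s
w_4 = (7.0 − 3.5)/2 = 1.75 m; q_4 = 0.261 × 1.67 × 1.75 = 0.7628 m³/s
w_5 = (9.5 − 5.4)/2 = 2.05 m; q_5 = 0.238 × 1.79 × 2.05 = 0.8733 m³/s
w_6 = (10.4 − 7.0)/2 = 1.7 m; q_6 = 0.187 × 0.70 × 1.7 = 0.2225 m³/s
Stations 1, 7 contribute zero (depth or velocity is 0).
Q = Σ qᵢ = 2.828 m³/s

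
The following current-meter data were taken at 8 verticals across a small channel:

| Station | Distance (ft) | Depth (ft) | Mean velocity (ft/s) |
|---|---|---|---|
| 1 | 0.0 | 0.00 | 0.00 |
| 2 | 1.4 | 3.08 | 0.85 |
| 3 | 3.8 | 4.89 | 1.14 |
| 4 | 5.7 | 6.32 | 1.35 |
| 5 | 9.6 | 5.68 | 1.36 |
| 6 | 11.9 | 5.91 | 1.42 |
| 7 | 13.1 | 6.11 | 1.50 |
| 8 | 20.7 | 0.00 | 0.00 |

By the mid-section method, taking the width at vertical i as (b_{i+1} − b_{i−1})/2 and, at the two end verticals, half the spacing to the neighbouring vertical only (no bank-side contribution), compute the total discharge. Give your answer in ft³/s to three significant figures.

121 ft³/s

w_2 = (3.8 − 0.0)/2 = 1.9 ft; q_2 = 0.85 × 3.08 × 1.9 = 4.974 ft³/s
w_3 = (5.7 − 1.4)/2 = 2.15 ft; q_3 = 1.14 × 4.89 × 2.15 = 11.99 ft³/s
w_4 = (9.6 − 3.8)/2 = 2.9 ft; q_4 = 1.35 × 6.32 × 2.9 = 24.74 ft³/s
w_5 = (11.9 − 5.7)/2 = 3.1 ft; q_5 = 1.36 × 5.68 × 3.1 = 23.95 ft³/s
w_6 = (13.1 − 9.6)/2 = 1.75 ft; q_6 = 1.42 × 5.91 × 1.75 = 14.69 ft³/s
w_7 = (20.7 − 11.9)/2 = 4.4 ft; q_7 = 1.50 × 6.11 × 4.4 = 40.33 ft³/s
Stations 1, 8 contribute zero (depth or velocity is 0).
Q = Σ qᵢ = 120.7 ft³/s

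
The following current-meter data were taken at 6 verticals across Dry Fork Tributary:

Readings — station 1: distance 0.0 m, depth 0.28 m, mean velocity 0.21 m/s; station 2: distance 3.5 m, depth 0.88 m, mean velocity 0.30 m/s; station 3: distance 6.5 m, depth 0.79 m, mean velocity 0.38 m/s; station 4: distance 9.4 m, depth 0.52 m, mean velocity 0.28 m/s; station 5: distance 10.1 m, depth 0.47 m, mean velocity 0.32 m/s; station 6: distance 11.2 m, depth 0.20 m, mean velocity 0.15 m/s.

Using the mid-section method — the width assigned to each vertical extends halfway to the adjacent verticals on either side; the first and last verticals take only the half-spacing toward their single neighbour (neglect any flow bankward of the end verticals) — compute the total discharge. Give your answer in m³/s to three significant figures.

w_1 = (3.5 − 0.0)/2 = 1.75 m; q_1 = 0.21 × 0.28 × 1.75 = 0.1029 m³/s
w_2 = (6.5 − 0.0)/2 = 3.25 m; q_2 = 0.30 × 0.88 × 3.25 = 0.8580 m³/s
w_3 = (9.4 − 3.5)/2 = 2.95 m; q_3 = 0.38 × 0.79 × 2.95 = 0.8856 m³/s
w_4 = (10.1 − 6.5)/2 = 1.8 m; q_4 = 0.28 × 0.52 × 1.8 = 0.2621 m³/s
w_5 = (11.2 − 9.4)/2 = 0.9 m; q_5 = 0.32 × 0.47 × 0.9 = 0.1354 m³/s
w_6 = (11.2 − 10.1)/2 = 0.55 m; q_6 = 0.15 × 0.20 × 0.55 = 0.01650 m³/s
Q = Σ qᵢ = 2.260 m³/s

2.26 m³/s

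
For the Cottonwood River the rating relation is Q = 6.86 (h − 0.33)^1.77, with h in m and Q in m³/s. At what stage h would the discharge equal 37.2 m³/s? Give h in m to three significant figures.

2.93 m

h − h₀ = (Q/C)^(1/b) = (37.2/6.86)^(1/1.77) = 2.599 m
h = 0.33 + 2.599 = 2.929 m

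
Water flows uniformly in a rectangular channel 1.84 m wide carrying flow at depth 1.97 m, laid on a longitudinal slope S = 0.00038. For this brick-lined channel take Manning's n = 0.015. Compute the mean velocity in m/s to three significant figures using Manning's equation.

0.952 m/s

A = b·y = 1.84 × 1.97 = 3.625 m²
P = b + 2y = 1.84 + 2×1.97 = 5.780 m
R = A/P = 3.625/5.780 = 0.6271 m
Q = (1/n)·A·R^(2/3)·S^(1/2) = (1/0.015) × 3.625 × 0.6271^(2/3) × 0.00038^(1/2) = 3.451 m³/s
V = Q/A = 3.451/3.625 = 0.9521 m/s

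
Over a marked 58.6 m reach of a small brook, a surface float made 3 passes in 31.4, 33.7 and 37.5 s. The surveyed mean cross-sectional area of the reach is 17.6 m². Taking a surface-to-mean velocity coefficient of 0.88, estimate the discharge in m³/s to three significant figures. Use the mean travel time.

t̄ = (31.4 + 33.7 + 37.5) / 3 = 34.2 s
v_surface = L / t̄ = 58.6 / 34.2 = 1.713 m/s
v_mean = 0.88 × 1.713 = 1.508 m/s
Q = A × v_mean = 17.6 × 1.508 = 26.54 m³/s

26.5 m³/s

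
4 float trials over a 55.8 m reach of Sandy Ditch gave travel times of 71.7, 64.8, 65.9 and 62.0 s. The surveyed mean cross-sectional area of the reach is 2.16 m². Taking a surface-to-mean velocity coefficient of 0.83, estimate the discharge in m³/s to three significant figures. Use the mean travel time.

1.51 m³/s

t̄ = (71.7 + 64.8 + 65.9 + 62.0) / 4 = 66.1 s
v_surface = L / t̄ = 55.8 / 66.1 = 0.8442 m/s
v_mean = 0.83 × 0.8442 = 0.7007 m/s
Q = A × v_mean = 2.16 × 0.7007 = 1.513 m³/s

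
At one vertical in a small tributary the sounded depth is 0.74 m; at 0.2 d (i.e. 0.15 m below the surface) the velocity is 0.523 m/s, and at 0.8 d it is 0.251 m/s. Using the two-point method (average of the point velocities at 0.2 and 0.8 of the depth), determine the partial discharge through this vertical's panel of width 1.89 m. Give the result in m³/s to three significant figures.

v̄ = (0.523 + 0.251) / 2 = 0.3870 m/s
q = v̄ × d × w = 0.3870 × 0.74 × 1.89 = 0.5413 m³/s

0.541 m³/s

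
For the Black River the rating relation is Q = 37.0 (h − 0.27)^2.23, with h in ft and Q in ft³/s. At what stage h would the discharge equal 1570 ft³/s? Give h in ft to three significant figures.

h − h₀ = (Q/C)^(1/b) = (1570/37.0)^(1/2.23) = 5.369 ft
h = 0.27 + 5.369 = 5.639 ft

5.64 ft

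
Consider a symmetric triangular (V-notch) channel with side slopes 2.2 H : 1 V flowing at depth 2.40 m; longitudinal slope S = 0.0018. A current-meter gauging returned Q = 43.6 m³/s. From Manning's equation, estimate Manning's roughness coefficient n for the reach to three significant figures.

A = z·y² = 2.2×2.40² = 12.67 m²
P = 2y√(1+z²) = 2×2.40×√(1+2.2²) = 11.60 m
R = A/P = 12.67/11.60 = 1.092 m
n = (1/Q)·A·R^(2/3)·S^(1/2) = (1/43.6) × 12.67 × 1.061 × 0.04243 = 0.01308

0.0131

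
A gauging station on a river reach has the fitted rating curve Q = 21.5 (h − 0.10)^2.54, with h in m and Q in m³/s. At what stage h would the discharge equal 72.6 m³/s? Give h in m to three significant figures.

1.71 m

h − h₀ = (Q/C)^(1/b) = (72.6/21.5)^(1/2.54) = 1.615 m
h = 0.10 + 1.615 = 1.715 m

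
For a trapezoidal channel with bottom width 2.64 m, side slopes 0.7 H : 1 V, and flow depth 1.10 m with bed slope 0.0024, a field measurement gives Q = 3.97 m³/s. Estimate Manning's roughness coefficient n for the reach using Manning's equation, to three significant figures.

A = (b + z·y)·y = (2.64 + 0.7×1.10)×1.10 = 3.751 m²
P = b + 2y√(1+z²) = 2.64 + 2×1.10×√(1+0.7²) = 5.325 m
R = A/P = 3.751/5.325 = 0.7044 m
n = (1/Q)·A·R^(2/3)·S^(1/2) = (1/3.97) × 3.751 × 0.7916 × 0.04899 = 0.03664

0.0366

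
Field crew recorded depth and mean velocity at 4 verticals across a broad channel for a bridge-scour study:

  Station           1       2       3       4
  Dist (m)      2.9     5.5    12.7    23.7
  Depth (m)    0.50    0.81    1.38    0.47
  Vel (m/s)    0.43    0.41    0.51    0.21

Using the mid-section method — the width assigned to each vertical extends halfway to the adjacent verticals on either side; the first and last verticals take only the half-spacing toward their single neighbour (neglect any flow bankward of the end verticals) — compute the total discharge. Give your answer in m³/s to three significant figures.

w_1 = (5.5 − 2.9)/2 = 1.3 m; q_1 = 0.43 × 0.50 × 1.3 = 0.2795 m³/s
w_2 = (12.7 − 2.9)/2 = 4.9 m; q_2 = 0.41 × 0.81 × 4.9 = 1.627 m³/s
w_3 = (23.7 − 5.5)/2 = 9.1 m; q_3 = 0.51 × 1.38 × 9.1 = 6.405 m³/s
w_4 = (23.7 − 12.7)/2 = 5.5 m; q_4 = 0.21 × 0.47 × 5.5 = 0.5429 m³/s
Q = Σ qᵢ = 8.854 m³/s

8.85 m³/s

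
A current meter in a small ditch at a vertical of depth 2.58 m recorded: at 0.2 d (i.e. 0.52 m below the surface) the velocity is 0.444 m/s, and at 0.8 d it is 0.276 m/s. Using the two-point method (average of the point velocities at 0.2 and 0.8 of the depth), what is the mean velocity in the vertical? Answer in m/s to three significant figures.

0.360 m/s

v̄ = (0.444 + 0.276) / 2 = 0.3600 m/s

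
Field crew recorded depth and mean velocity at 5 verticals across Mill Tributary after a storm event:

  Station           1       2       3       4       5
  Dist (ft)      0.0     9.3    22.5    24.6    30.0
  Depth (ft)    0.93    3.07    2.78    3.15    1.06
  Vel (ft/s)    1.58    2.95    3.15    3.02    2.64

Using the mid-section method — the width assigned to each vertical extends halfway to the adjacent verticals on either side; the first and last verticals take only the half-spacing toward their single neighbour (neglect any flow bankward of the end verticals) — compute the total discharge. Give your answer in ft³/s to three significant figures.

219 ft³/s

w_1 = (9.3 − 0.0)/2 = 4.65 ft; q_1 = 1.58 × 0.93 × 4.65 = 6.833 ft³/s
w_2 = (22.5 − 0.0)/2 = 11.25 ft; q_2 = 2.95 × 3.07 × 11.25 = 101.9 ft³/s
w_3 = (24.6 − 9.3)/2 = 7.65 ft; q_3 = 3.15 × 2.78 × 7.65 = 66.99 ft³/s
w_4 = (30.0 − 22.5)/2 = 3.75 ft; q_4 = 3.02 × 3.15 × 3.75 = 35.67 ft³/s
w_5 = (30.0 − 24.6)/2 = 2.7 ft; q_5 = 2.64 × 1.06 × 2.7 = 7.556 ft³/s
Q = Σ qᵢ = 218.9 ft³/s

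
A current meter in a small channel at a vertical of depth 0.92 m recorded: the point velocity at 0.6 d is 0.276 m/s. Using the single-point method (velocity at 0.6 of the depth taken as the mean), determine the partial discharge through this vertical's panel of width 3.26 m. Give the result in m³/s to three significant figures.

0.828 m³/s

v̄ = v₀.₆ = 0.276 m/s
q = v̄ × d × w = 0.2760 × 0.92 × 3.26 = 0.8278 m³/s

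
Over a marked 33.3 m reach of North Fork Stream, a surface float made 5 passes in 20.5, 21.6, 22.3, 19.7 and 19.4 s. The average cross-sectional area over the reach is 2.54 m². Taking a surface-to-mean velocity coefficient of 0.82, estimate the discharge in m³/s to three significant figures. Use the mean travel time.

t̄ = (20.5 + 21.6 + 22.3 + 19.7 + 19.4) / 5 = 20.7 s
v_surface = L / t̄ = 33.3 / 20.7 = 1.609 m/s
v_mean = 0.82 × 1.609 = 1.319 m/s
Q = A × v_mean = 2.54 × 1.319 = 3.351 m³/s

3.35 m³/s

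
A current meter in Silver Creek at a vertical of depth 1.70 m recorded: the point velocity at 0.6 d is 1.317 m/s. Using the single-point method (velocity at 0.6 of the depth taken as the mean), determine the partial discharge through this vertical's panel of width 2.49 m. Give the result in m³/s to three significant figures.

5.57 m³/s

v̄ = v₀.₆ = 1.317 m/s
q = v̄ × d × w = 1.317 × 1.70 × 2.49 = 5.575 m³/s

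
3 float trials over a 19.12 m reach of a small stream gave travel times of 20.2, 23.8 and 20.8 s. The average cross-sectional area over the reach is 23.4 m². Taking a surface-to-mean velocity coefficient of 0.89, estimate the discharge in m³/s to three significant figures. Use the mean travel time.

18.4 m³/s

t̄ = (20.2 + 23.8 + 20.8) / 3 = 21.6 s
v_surface = L / t̄ = 19.12 / 21.6 = 0.8852 m/s
v_mean = 0.89 × 0.8852 = 0.7878 m/s
Q = A × v_mean = 23.4 × 0.7878 = 18.43 m³/s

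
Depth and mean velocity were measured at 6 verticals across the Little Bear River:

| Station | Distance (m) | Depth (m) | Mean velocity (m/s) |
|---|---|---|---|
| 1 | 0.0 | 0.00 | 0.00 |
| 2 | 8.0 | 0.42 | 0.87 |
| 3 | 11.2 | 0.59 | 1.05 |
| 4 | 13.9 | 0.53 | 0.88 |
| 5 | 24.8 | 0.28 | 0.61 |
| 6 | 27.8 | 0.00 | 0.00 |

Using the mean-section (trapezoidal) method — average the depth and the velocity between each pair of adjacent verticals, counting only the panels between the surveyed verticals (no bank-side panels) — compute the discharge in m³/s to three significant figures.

Panel 1-2: Δb = 8 m, d̄ = (0.00+0.42)/2 = 0.21, v̄ = (0.00+0.87)/2 = 0.435 → q = 8×0.21×0.435 = 0.7308 m³/s
Panel 2-3: Δb = 3.2 m, d̄ = (0.42+0.59)/2 = 0.505, v̄ = (0.87+1.05)/2 = 0.96 → q = 3.2×0.505×0.96 = 1.551 m³/s
Panel 3-4: Δb = 2.7 m, d̄ = (0.59+0.53)/2 = 0.56, v̄ = (1.05+0.88)/2 = 0.965 → q = 2.7×0.56×0.965 = 1.459 m³/s
Panel 4-5: Δb = 10.9 m, d̄ = (0.53+0.28)/2 = 0.405, v̄ = (0.88+0.61)/2 = 0.745 → q = 10.9×0.405×0.745 = 3.289 m³/s
Panel 5-6: Δb = 3 m, d̄ = (0.28+0.00)/2 = 0.14, v̄ = (0.61+0.00)/2 = 0.305 → q = 3×0.14×0.305 = 0.1281 m³/s
Q = Σ q = 7.158 m³/s

7.16 m³/s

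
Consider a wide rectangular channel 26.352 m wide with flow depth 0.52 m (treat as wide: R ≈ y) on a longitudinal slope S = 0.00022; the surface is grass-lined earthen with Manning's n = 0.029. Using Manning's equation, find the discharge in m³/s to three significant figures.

A = b·y = 26.352 × 0.52 = 13.70 m²
Wide channel: R ≈ y = 0.52 m
Q = (1/n)·A·R^(2/3)·S^(1/2) = (1/0.029) × 13.70 × 0.5200^(2/3) × 0.00022^(1/2) = 4.532 m³/s

4.53 m³/s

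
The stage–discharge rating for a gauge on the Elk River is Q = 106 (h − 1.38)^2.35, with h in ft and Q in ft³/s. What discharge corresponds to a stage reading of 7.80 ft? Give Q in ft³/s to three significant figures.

8380 ft³/s

Q = 106 × (7.80 − 1.38)^2.35 = 106 × 6.42^2.35 = 8376 ft³/s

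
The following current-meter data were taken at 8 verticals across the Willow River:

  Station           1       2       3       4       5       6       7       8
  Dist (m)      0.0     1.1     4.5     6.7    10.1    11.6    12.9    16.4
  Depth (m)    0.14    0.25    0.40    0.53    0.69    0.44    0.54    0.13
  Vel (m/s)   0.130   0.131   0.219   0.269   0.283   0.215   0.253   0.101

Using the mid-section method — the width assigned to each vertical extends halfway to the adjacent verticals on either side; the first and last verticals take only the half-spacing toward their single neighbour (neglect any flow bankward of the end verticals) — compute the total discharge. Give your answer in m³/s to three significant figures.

w_1 = (1.1 − 0.0)/2 = 0.55 m; q_1 = 0.130 × 0.14 × 0.55 = 0.01001 m³/s
w_2 = (4.5 − 0.0)/2 = 2.25 m; q_2 = 0.131 × 0.25 × 2.25 = 0.07369 m³/s
w_3 = (6.7 − 1.1)/2 = 2.8 m; q_3 = 0.219 × 0.40 × 2.8 = 0.2453 m³/s
w_4 = (10.1 − 4.5)/2 = 2.8 m; q_4 = 0.269 × 0.53 × 2.8 = 0.3992 m³/s
w_5 = (11.6 − 6.7)/2 = 2.45 m; q_5 = 0.283 × 0.69 × 2.45 = 0.4784 m³/s
w_6 = (12.9 − 10.1)/2 = 1.4 m; q_6 = 0.215 × 0.44 × 1.4 = 0.1324 m³/s
w_7 = (16.4 − 11.6)/2 = 2.4 m; q_7 = 0.253 × 0.54 × 2.4 = 0.3279 m³/s
w_8 = (16.4 − 12.9)/2 = 1.75 m; q_8 = 0.101 × 0.13 × 1.75 = 0.02298 m³/s
Q = Σ qᵢ = 1.690 m³/s

1.69 m³/s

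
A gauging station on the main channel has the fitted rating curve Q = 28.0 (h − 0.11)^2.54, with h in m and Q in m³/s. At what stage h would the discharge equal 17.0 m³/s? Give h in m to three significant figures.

0.932 m

h − h₀ = (Q/C)^(1/b) = (17.0/28.0)^(1/2.54) = 0.8216 m
h = 0.11 + 0.8216 = 0.9316 m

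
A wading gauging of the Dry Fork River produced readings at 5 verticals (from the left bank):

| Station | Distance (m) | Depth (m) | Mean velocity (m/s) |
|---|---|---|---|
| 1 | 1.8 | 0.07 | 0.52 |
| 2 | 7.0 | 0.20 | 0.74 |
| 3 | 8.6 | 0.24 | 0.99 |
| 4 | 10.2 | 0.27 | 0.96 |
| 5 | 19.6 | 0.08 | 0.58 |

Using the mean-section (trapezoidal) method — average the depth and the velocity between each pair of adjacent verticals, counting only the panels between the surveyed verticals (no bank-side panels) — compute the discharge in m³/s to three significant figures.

2.41 m³/s

Panel 1-2: Δb = 5.2 m, d̄ = (0.07+0.20)/2 = 0.135, v̄ = (0.52+0.74)/2 = 0.63 → q = 5.2×0.135×0.63 = 0.4423 m³/s
Panel 2-3: Δb = 1.6 m, d̄ = (0.20+0.24)/2 = 0.22, v̄ = (0.74+0.99)/2 = 0.865 → q = 1.6×0.22×0.865 = 0.3045 m³/s
Panel 3-4: Δb = 1.6 m, d̄ = (0.24+0.27)/2 = 0.255, v̄ = (0.99+0.96)/2 = 0.975 → q = 1.6×0.255×0.975 = 0.3978 m³/s
Panel 4-5: Δb = 9.4 m, d̄ = (0.27+0.08)/2 = 0.175, v̄ = (0.96+0.58)/2 = 0.77 → q = 9.4×0.175×0.77 = 1.267 m³/s
Q = Σ q = 2.411 m³/s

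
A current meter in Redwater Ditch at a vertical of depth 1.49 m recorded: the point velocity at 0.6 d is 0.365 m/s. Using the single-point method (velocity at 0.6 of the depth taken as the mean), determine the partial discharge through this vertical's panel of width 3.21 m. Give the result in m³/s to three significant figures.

v̄ = v₀.₆ = 0.365 m/s
q = v̄ × d × w = 0.3650 × 1.49 × 3.21 = 1.746 m³/s

1.75 m³/s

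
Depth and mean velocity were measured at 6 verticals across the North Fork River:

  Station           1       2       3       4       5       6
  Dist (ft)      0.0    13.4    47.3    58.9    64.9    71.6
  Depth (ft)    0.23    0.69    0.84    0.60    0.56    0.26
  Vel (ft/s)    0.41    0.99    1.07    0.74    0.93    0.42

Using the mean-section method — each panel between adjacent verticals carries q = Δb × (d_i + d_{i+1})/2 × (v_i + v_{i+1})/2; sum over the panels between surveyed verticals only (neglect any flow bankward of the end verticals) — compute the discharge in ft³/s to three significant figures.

Panel 1-2: Δb = 13.4 ft, d̄ = (0.23+0.69)/2 = 0.46, v̄ = (0.41+0.99)/2 = 0.7 → q = 13.4×0.46×0.7 = 4.315 ft³/s
Panel 2-3: Δb = 33.9 ft, d̄ = (0.69+0.84)/2 = 0.765, v̄ = (0.99+1.07)/2 = 1.03 → q = 33.9×0.765×1.03 = 26.71 ft³/s
Panel 3-4: Δb = 11.6 ft, d̄ = (0.84+0.60)/2 = 0.72, v̄ = (1.07+0.74)/2 = 0.905 → q = 11.6×0.72×0.905 = 7.559 ft³/s
Panel 4-5: Δb = 6 ft, d̄ = (0.60+0.56)/2 = 0.58, v̄ = (0.74+0.93)/2 = 0.835 → q = 6×0.58×0.835 = 2.906 ft³/s
Panel 5-6: Δb = 6.7 ft, d̄ = (0.56+0.26)/2 = 0.41, v̄ = (0.93+0.42)/2 = 0.675 → q = 6.7×0.41×0.675 = 1.854 ft³/s
Q = Σ q = 43.34 ft³/s

43.3 ft³/s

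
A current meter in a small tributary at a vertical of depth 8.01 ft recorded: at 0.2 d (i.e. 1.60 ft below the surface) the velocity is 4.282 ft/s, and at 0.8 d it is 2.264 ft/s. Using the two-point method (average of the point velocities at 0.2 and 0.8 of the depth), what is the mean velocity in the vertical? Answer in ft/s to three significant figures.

3.27 ft/s

v̄ = (4.282 + 2.264) / 2 = 3.273 ft/s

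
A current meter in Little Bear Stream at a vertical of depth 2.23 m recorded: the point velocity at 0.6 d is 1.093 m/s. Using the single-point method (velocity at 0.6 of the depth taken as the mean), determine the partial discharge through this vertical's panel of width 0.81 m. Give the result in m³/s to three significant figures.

v̄ = v₀.₆ = 1.093 m/s
q = v̄ × d × w = 1.093 × 2.23 × 0.81 = 1.974 m³/s

1.97 m³/s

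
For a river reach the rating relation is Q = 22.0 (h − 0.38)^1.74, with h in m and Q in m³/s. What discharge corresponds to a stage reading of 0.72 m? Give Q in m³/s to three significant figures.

3.37 m³/s

Q = 22.0 × (0.72 − 0.38)^1.74 = 22.0 × 0.34^1.74 = 3.367 m³/s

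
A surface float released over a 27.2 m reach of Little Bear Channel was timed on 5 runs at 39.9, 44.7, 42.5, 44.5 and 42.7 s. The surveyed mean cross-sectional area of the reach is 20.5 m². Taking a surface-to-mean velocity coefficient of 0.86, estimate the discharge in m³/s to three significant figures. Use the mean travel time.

11.2 m³/s

t̄ = (39.9 + 44.7 + 42.5 + 44.5 + 42.7) / 5 = 42.86 s
v_surface = L / t̄ = 27.2 / 42.86 = 0.6346 m/s
v_mean = 0.86 × 0.6346 = 0.5458 m/s
Q = A × v_mean = 20.5 × 0.5458 = 11.19 m³/s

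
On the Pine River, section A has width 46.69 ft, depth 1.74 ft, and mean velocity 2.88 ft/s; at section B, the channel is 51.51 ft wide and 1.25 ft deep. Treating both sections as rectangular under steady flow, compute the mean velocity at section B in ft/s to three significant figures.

3.63 ft/s

Q = A₁V₁ = (46.69×1.74) × 2.88 = 234.0 ft³/s
A₂ = 51.51 × 1.25 = 64.39 ft²
V₂ = Q/A₂ = 234.0/64.39 = 3.634 ft/s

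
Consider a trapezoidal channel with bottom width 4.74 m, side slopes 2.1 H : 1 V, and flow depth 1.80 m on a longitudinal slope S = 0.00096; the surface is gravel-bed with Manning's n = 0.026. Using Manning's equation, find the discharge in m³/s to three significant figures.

A = (b + z·y)·y = (4.74 + 2.1×1.80)×1.80 = 15.34 m²
P = b + 2y√(1+z²) = 4.74 + 2×1.80×√(1+2.1²) = 13.11 m
R = A/P = 15.34/13.11 = 1.169 m
Q = (1/n)·A·R^(2/3)·S^(1/2) = (1/0.026) × 15.34 × 1.169^(2/3) × 0.00096^(1/2) = 20.29 m³/s

20.3 m³/s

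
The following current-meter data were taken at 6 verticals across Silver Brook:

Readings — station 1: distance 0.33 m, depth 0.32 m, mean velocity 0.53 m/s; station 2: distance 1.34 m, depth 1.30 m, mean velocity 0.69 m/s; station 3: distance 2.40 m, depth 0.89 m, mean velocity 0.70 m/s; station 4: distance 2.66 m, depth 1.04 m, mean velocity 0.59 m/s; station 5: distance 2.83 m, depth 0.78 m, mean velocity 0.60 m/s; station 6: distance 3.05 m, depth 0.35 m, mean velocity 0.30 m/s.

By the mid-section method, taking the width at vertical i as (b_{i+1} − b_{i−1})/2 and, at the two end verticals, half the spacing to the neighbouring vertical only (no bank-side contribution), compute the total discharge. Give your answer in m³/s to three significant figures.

1.66 m³/s

w_1 = (1.34 − 0.33)/2 = 0.505 m; q_1 = 0.53 × 0.32 × 0.505 = 0.08565 m³/s
w_2 = (2.40 − 0.33)/2 = 1.035 m; q_2 = 0.69 × 1.30 × 1.035 = 0.9284 m³/s
w_3 = (2.66 − 1.34)/2 = 0.66 m; q_3 = 0.70 × 0.89 × 0.66 = 0.4112 m³/s
w_4 = (2.83 − 2.40)/2 = 0.215 m; q_4 = 0.59 × 1.04 × 0.215 = 0.1319 m³/s
w_5 = (3.05 − 2.66)/2 = 0.195 m; q_5 = 0.60 × 0.78 × 0.195 = 0.09126 m³/s
w_6 = (3.05 − 2.83)/2 = 0.11 m; q_6 = 0.30 × 0.35 × 0.11 = 0.01155 m³/s
Q = Σ qᵢ = 1.660 m³/s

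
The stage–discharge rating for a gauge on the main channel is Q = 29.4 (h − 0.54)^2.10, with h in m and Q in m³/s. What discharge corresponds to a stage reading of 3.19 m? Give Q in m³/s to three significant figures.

228 m³/s

Q = 29.4 × (3.19 − 0.54)^2.10 = 29.4 × 2.65^2.10 = 227.6 m³/s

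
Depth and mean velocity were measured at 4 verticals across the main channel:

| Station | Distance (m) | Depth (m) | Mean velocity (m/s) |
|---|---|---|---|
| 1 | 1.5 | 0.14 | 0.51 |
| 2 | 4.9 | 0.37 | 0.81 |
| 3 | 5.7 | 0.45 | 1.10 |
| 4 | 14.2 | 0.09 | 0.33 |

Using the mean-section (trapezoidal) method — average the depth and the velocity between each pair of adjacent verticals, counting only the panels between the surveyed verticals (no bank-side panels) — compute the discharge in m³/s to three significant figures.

2.53 m³/s

Panel 1-2: Δb = 3.4 m, d̄ = (0.14+0.37)/2 = 0.255, v̄ = (0.51+0.81)/2 = 0.66 → q = 3.4×0.255×0.66 = 0.5722 m³/s
Panel 2-3: Δb = 0.8 m, d̄ = (0.37+0.45)/2 = 0.41, v̄ = (0.81+1.10)/2 = 0.955 → q = 0.8×0.41×0.955 = 0.3132 m³/s
Panel 3-4: Δb = 8.5 m, d̄ = (0.45+0.09)/2 = 0.27, v̄ = (1.10+0.33)/2 = 0.715 → q = 8.5×0.27×0.715 = 1.641 m³/s
Q = Σ q = 2.526 m³/s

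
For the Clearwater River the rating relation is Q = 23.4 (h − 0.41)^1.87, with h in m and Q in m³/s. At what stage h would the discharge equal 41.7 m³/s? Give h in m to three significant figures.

1.77 m

h − h₀ = (Q/C)^(1/b) = (41.7/23.4)^(1/1.87) = 1.362 m
h = 0.41 + 1.362 = 1.772 m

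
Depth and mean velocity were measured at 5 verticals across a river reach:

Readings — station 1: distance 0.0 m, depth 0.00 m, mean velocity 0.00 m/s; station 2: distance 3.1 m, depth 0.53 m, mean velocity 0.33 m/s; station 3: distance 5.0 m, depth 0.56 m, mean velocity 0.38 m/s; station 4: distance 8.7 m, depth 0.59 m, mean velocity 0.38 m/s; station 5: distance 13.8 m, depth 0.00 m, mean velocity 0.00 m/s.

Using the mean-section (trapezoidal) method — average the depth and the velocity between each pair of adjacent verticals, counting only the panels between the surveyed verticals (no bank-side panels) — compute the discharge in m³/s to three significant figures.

Panel 1-2: Δb = 3.1 m, d̄ = (0.00+0.53)/2 = 0.265, v̄ = (0.00+0.33)/2 = 0.165 → q = 3.1×0.265×0.165 = 0.1355 m³/s
Panel 2-3: Δb = 1.9 m, d̄ = (0.53+0.56)/2 = 0.545, v̄ = (0.33+0.38)/2 = 0.355 → q = 1.9×0.545×0.355 = 0.3676 m³/s
Panel 3-4: Δb = 3.7 m, d̄ = (0.56+0.59)/2 = 0.575, v̄ = (0.38+0.38)/2 = 0.38 → q = 3.7×0.575×0.38 = 0.8085 m³/s
Panel 4-5: Δb = 5.1 m, d̄ = (0.59+0.00)/2 = 0.295, v̄ = (0.38+0.00)/2 = 0.19 → q = 5.1×0.295×0.19 = 0.2859 m³/s
Q = Σ q = 1.597 m³/s

1.60 m³/s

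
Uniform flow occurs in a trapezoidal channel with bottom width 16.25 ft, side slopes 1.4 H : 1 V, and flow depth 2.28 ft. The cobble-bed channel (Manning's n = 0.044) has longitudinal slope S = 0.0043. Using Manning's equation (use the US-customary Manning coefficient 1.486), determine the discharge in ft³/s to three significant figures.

147 ft³/s

A = (b + z·y)·y = (16.25 + 1.4×2.28)×2.28 = 44.33 ft²
P = b + 2y√(1+z²) = 16.25 + 2×2.28×√(1+1.4²) = 24.10 ft
R = A/P = 44.33/24.10 = 1.840 ft
Q = (1.486/n)·A·R^(2/3)·S^(1/2) = (1.486/0.044) × 44.33 × 1.840^(2/3) × 0.0043^(1/2) = 147.4 ft³/s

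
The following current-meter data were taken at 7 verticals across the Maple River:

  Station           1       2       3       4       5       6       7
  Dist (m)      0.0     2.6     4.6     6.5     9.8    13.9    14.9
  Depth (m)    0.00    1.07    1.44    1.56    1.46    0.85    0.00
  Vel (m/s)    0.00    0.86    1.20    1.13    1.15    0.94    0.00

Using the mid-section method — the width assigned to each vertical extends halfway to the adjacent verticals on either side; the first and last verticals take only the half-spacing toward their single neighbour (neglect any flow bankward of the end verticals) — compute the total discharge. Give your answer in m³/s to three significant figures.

18.3 m³/s

w_2 = (4.6 − 0.0)/2 = 2.3 m; q_2 = 0.86 × 1.07 × 2.3 = 2.116 m³/s
w_3 = (6.5 − 2.6)/2 = 1.95 m; q_3 = 1.20 × 1.44 × 1.95 = 3.370 m³/s
w_4 = (9.8 − 4.6)/2 = 2.6 m; q_4 = 1.13 × 1.56 × 2.6 = 4.583 m³/s
w_5 = (13.9 − 6.5)/2 = 3.7 m; q_5 = 1.15 × 1.46 × 3.7 = 6.212 m³/s
w_6 = (14.9 − 9.8)/2 = 2.55 m; q_6 = 0.94 × 0.85 × 2.55 = 2.037 m³/s
Stations 1, 7 contribute zero (depth or velocity is 0).
Q = Σ qᵢ = 18.32 m³/s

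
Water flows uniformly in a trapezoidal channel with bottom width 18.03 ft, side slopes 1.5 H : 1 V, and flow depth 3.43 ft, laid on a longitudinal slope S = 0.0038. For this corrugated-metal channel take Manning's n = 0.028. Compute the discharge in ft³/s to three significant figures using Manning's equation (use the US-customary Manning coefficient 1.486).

494 ft³/s

A = (b + z·y)·y = (18.03 + 1.5×3.43)×3.43 = 79.49 ft²
P = b + 2y√(1+z²) = 18.03 + 2×3.43×√(1+1.5²) = 30.40 ft
R = A/P = 79.49/30.40 = 2.615 ft
Q = (1.486/n)·A·R^(2/3)·S^(1/2) = (1.486/0.028) × 79.49 × 2.615^(2/3) × 0.0038^(1/2) = 493.6 ft³/s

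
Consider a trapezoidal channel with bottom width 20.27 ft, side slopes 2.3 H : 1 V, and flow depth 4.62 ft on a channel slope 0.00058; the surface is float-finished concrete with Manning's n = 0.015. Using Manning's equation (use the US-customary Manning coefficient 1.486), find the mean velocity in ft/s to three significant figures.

A = (b + z·y)·y = (20.27 + 2.3×4.62)×4.62 = 142.7 ft²
P = b + 2y√(1+z²) = 20.27 + 2×4.62×√(1+2.3²) = 43.44 ft
R = A/P = 142.7/43.44 = 3.286 ft
Q = (1.486/n)·A·R^(2/3)·S^(1/2) = (1.486/0.015) × 142.7 × 3.286^(2/3) × 0.00058^(1/2) = 752.7 ft³/s
V = Q/A = 752.7/142.7 = 5.273 ft/s

5.27 ft/s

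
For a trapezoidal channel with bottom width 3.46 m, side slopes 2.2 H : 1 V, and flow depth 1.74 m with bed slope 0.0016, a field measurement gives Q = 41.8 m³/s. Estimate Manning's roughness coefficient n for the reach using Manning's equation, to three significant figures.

A = (b + z·y)·y = (3.46 + 2.2×1.74)×1.74 = 12.68 m²
P = b + 2y√(1+z²) = 3.46 + 2×1.74×√(1+2.2²) = 11.87 m
R = A/P = 12.68/11.87 = 1.068 m
n = (1/Q)·A·R^(2/3)·S^(1/2) = (1/41.8) × 12.68 × 1.045 × 0.04000 = 0.01268

0.0127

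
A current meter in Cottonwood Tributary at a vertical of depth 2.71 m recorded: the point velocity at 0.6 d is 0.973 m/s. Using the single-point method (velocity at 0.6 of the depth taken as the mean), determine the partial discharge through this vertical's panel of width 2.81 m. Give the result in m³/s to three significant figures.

7.41 m³/s

v̄ = v₀.₆ = 0.973 m/s
q = v̄ × d × w = 0.9730 × 2.71 × 2.81 = 7.409 m³/s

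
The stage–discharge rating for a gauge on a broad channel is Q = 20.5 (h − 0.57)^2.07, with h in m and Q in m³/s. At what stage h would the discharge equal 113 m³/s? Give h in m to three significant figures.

2.85 m

h − h₀ = (Q/C)^(1/b) = (113/20.5)^(1/2.07) = 2.281 m
h = 0.57 + 2.281 = 2.851 m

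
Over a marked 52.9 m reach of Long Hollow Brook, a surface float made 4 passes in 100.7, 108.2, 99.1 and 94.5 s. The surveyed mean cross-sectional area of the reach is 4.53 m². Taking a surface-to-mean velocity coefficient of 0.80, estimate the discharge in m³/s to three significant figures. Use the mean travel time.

t̄ = (100.7 + 108.2 + 99.1 + 94.5) / 4 = 100.625 s
v_surface = L / t̄ = 52.9 / 100.625 = 0.5257 m/s
v_mean = 0.80 × 0.5257 = 0.4206 m/s
Q = A × v_mean = 4.53 × 0.4206 = 1.905 m³/s

1.91 m³/s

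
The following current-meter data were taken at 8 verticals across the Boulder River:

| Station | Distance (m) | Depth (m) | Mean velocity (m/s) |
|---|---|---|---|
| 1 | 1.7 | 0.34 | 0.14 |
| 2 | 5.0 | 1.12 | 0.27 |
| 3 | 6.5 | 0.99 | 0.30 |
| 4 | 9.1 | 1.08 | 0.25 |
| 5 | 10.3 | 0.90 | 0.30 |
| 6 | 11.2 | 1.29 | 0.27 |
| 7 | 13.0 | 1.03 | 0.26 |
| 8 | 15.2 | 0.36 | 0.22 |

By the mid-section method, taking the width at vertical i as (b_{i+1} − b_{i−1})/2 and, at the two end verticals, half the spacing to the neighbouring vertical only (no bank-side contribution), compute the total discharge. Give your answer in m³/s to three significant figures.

w_1 = (5.0 − 1.7)/2 = 1.65 m; q_1 = 0.14 × 0.34 × 1.65 = 0.07854 m³/s
w_2 = (6.5 − 1.7)/2 = 2.4 m; q_2 = 0.27 × 1.12 × 2.4 = 0.7258 m³/s
w_3 = (9.1 − 5.0)/2 = 2.05 m; q_3 = 0.30 × 0.99 × 2.05 = 0.6089 m³/s
w_4 = (10.3 − 6.5)/2 = 1.9 m; q_4 = 0.25 × 1.08 × 1.9 = 0.5130 m³/s
w_5 = (11.2 − 9.1)/2 = 1.05 m; q_5 = 0.30 × 0.90 × 1.05 = 0.2835 m³/s
w_6 = (13.0 − 10.3)/2 = 1.35 m; q_6 = 0.27 × 1.29 × 1.35 = 0.4702 m³/s
w_7 = (15.2 − 11.2)/2 = 2 m; q_7 = 0.26 × 1.03 × 2 = 0.5356 m³/s
w_8 = (15.2 − 13.0)/2 = 1.1 m; q_8 = 0.22 × 0.36 × 1.1 = 0.08712 m³/s
Q = Σ qᵢ = 3.303 m³/s

3.30 m³/s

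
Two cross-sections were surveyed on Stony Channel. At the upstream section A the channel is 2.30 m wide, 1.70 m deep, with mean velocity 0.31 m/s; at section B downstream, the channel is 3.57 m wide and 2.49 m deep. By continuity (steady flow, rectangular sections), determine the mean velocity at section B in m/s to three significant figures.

Q = A₁V₁ = (2.30×1.70) × 0.31 = 1.212 m³/s
A₂ = 3.57 × 2.49 = 8.889 m²
V₂ = Q/A₂ = 1.212/8.889 = 0.1364 m/s

0.136 m/s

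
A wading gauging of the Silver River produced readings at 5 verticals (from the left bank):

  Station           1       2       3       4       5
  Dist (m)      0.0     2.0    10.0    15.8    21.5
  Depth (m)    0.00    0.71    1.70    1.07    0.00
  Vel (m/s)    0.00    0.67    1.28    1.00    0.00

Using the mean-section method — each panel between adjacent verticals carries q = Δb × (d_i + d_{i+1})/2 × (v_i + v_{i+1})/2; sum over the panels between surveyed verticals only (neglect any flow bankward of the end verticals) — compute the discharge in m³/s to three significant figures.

20.3 m³/s

Panel 1-2: Δb = 2 m, d̄ = (0.00+0.71)/2 = 0.355, v̄ = (0.00+0.67)/2 = 0.335 → q = 2×0.355×0.335 = 0.2379 m³/s
Panel 2-3: Δb = 8 m, d̄ = (0.71+1.70)/2 = 1.205, v̄ = (0.67+1.28)/2 = 0.975 → q = 8×1.205×0.975 = 9.399 m³/s
Panel 3-4: Δb = 5.8 m, d̄ = (1.70+1.07)/2 = 1.385, v̄ = (1.28+1.00)/2 = 1.14 → q = 5.8×1.385×1.14 = 9.158 m³/s
Panel 4-5: Δb = 5.7 m, d̄ = (1.07+0.00)/2 = 0.535, v̄ = (1.00+0.00)/2 = 0.5 → q = 5.7×0.535×0.5 = 1.525 m³/s
Q = Σ q = 20.32 m³/s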